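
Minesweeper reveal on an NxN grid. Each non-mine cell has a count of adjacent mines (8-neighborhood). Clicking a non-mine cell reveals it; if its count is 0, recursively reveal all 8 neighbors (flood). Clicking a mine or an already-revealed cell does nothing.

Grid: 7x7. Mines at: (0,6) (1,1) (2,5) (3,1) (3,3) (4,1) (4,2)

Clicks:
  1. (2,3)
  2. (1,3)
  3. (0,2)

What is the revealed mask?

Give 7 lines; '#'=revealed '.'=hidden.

Click 1 (2,3) count=1: revealed 1 new [(2,3)] -> total=1
Click 2 (1,3) count=0: revealed 10 new [(0,2) (0,3) (0,4) (0,5) (1,2) (1,3) (1,4) (1,5) (2,2) (2,4)] -> total=11
Click 3 (0,2) count=1: revealed 0 new [(none)] -> total=11

Answer: ..####.
..####.
..###..
.......
.......
.......
.......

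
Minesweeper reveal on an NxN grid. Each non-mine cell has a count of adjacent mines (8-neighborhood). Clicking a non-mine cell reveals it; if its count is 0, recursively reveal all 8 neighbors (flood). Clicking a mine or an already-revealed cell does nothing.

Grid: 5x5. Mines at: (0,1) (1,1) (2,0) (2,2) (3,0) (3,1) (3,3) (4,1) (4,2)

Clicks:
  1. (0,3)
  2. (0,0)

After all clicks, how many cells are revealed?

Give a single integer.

Click 1 (0,3) count=0: revealed 8 new [(0,2) (0,3) (0,4) (1,2) (1,3) (1,4) (2,3) (2,4)] -> total=8
Click 2 (0,0) count=2: revealed 1 new [(0,0)] -> total=9

Answer: 9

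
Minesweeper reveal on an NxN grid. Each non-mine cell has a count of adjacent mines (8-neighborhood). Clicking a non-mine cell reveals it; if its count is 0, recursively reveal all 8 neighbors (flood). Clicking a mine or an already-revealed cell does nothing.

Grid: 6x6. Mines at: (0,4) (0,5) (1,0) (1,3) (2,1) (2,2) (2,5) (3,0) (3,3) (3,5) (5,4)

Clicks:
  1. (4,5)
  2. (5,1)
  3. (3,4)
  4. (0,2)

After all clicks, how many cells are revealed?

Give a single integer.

Answer: 11

Derivation:
Click 1 (4,5) count=2: revealed 1 new [(4,5)] -> total=1
Click 2 (5,1) count=0: revealed 8 new [(4,0) (4,1) (4,2) (4,3) (5,0) (5,1) (5,2) (5,3)] -> total=9
Click 3 (3,4) count=3: revealed 1 new [(3,4)] -> total=10
Click 4 (0,2) count=1: revealed 1 new [(0,2)] -> total=11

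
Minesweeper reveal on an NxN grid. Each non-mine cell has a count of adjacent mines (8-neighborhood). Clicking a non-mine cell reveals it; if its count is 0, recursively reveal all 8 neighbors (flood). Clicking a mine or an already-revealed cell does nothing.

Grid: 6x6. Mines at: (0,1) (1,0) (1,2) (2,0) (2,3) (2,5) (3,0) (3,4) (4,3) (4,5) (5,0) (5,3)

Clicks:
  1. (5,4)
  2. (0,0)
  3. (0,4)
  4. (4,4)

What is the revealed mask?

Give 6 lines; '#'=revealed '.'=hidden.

Answer: #..###
...###
......
......
....#.
....#.

Derivation:
Click 1 (5,4) count=3: revealed 1 new [(5,4)] -> total=1
Click 2 (0,0) count=2: revealed 1 new [(0,0)] -> total=2
Click 3 (0,4) count=0: revealed 6 new [(0,3) (0,4) (0,5) (1,3) (1,4) (1,5)] -> total=8
Click 4 (4,4) count=4: revealed 1 new [(4,4)] -> total=9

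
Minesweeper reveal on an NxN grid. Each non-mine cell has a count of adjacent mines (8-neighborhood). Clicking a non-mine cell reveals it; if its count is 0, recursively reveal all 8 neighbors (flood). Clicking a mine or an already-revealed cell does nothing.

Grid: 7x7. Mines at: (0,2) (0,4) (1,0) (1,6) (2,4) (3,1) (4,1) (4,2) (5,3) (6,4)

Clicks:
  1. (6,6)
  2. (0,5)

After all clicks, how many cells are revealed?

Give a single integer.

Answer: 14

Derivation:
Click 1 (6,6) count=0: revealed 13 new [(2,5) (2,6) (3,4) (3,5) (3,6) (4,4) (4,5) (4,6) (5,4) (5,5) (5,6) (6,5) (6,6)] -> total=13
Click 2 (0,5) count=2: revealed 1 new [(0,5)] -> total=14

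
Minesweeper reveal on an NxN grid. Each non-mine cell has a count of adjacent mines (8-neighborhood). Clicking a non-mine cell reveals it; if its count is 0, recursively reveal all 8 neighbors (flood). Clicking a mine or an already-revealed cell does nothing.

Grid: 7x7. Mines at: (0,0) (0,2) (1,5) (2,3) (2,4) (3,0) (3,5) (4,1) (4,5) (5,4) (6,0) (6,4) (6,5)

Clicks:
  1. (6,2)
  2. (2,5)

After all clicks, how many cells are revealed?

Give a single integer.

Answer: 7

Derivation:
Click 1 (6,2) count=0: revealed 6 new [(5,1) (5,2) (5,3) (6,1) (6,2) (6,3)] -> total=6
Click 2 (2,5) count=3: revealed 1 new [(2,5)] -> total=7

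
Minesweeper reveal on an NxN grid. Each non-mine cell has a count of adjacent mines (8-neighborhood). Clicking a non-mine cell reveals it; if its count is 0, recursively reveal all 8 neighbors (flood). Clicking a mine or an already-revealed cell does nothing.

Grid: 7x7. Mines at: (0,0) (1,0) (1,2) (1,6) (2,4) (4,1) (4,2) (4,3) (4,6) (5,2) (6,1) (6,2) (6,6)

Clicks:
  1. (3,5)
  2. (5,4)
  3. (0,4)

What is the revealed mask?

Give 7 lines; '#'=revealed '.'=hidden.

Answer: ...###.
...###.
.......
.....#.
.......
....#..
.......

Derivation:
Click 1 (3,5) count=2: revealed 1 new [(3,5)] -> total=1
Click 2 (5,4) count=1: revealed 1 new [(5,4)] -> total=2
Click 3 (0,4) count=0: revealed 6 new [(0,3) (0,4) (0,5) (1,3) (1,4) (1,5)] -> total=8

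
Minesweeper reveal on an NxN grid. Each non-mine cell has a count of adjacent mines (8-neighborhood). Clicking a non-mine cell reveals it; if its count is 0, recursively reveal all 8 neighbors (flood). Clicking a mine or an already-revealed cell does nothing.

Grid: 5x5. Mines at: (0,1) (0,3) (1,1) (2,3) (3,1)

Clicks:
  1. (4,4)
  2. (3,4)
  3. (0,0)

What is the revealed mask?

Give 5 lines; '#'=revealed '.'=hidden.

Answer: #....
.....
.....
..###
..###

Derivation:
Click 1 (4,4) count=0: revealed 6 new [(3,2) (3,3) (3,4) (4,2) (4,3) (4,4)] -> total=6
Click 2 (3,4) count=1: revealed 0 new [(none)] -> total=6
Click 3 (0,0) count=2: revealed 1 new [(0,0)] -> total=7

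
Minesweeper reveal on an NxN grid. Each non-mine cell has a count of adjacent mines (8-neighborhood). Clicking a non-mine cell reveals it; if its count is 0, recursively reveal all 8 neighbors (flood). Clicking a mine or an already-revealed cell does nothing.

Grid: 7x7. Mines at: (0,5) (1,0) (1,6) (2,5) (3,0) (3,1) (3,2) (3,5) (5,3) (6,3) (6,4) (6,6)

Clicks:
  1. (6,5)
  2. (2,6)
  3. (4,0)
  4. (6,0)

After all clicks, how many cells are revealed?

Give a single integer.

Click 1 (6,5) count=2: revealed 1 new [(6,5)] -> total=1
Click 2 (2,6) count=3: revealed 1 new [(2,6)] -> total=2
Click 3 (4,0) count=2: revealed 1 new [(4,0)] -> total=3
Click 4 (6,0) count=0: revealed 8 new [(4,1) (4,2) (5,0) (5,1) (5,2) (6,0) (6,1) (6,2)] -> total=11

Answer: 11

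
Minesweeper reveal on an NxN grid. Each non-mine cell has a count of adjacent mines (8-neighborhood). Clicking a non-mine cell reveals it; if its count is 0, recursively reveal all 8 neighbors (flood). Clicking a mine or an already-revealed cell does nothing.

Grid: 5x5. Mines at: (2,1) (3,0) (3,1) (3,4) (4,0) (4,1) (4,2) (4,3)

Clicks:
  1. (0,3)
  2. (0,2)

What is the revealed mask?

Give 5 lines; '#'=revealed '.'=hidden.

Answer: #####
#####
..###
.....
.....

Derivation:
Click 1 (0,3) count=0: revealed 13 new [(0,0) (0,1) (0,2) (0,3) (0,4) (1,0) (1,1) (1,2) (1,3) (1,4) (2,2) (2,3) (2,4)] -> total=13
Click 2 (0,2) count=0: revealed 0 new [(none)] -> total=13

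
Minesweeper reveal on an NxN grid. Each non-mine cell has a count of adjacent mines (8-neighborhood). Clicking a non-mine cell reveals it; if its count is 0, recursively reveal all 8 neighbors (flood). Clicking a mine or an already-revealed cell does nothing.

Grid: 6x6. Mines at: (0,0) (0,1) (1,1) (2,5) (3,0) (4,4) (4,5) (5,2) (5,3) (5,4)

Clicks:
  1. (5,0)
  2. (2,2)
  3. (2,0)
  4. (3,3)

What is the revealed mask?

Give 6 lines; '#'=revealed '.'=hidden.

Click 1 (5,0) count=0: revealed 4 new [(4,0) (4,1) (5,0) (5,1)] -> total=4
Click 2 (2,2) count=1: revealed 1 new [(2,2)] -> total=5
Click 3 (2,0) count=2: revealed 1 new [(2,0)] -> total=6
Click 4 (3,3) count=1: revealed 1 new [(3,3)] -> total=7

Answer: ......
......
#.#...
...#..
##....
##....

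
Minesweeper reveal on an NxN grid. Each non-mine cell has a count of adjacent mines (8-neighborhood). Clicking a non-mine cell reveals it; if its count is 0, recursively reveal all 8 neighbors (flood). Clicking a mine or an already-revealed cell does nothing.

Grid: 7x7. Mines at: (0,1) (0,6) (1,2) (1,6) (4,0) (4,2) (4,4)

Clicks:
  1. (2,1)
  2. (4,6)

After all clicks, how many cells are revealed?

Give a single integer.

Answer: 21

Derivation:
Click 1 (2,1) count=1: revealed 1 new [(2,1)] -> total=1
Click 2 (4,6) count=0: revealed 20 new [(2,5) (2,6) (3,5) (3,6) (4,5) (4,6) (5,0) (5,1) (5,2) (5,3) (5,4) (5,5) (5,6) (6,0) (6,1) (6,2) (6,3) (6,4) (6,5) (6,6)] -> total=21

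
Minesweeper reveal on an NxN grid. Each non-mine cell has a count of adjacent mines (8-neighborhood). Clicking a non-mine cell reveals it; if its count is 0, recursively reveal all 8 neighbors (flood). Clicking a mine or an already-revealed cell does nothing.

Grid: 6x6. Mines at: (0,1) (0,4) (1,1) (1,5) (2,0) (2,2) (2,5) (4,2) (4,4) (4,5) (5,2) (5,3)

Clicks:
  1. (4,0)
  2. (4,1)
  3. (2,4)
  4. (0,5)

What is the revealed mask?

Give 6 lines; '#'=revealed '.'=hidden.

Answer: .....#
......
....#.
##....
##....
##....

Derivation:
Click 1 (4,0) count=0: revealed 6 new [(3,0) (3,1) (4,0) (4,1) (5,0) (5,1)] -> total=6
Click 2 (4,1) count=2: revealed 0 new [(none)] -> total=6
Click 3 (2,4) count=2: revealed 1 new [(2,4)] -> total=7
Click 4 (0,5) count=2: revealed 1 new [(0,5)] -> total=8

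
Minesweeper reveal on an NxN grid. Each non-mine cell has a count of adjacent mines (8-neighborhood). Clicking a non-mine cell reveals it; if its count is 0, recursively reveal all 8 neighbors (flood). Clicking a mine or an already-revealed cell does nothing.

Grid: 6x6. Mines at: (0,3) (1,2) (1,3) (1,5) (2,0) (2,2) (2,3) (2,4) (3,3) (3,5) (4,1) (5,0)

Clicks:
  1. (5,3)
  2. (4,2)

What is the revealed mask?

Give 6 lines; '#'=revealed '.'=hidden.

Answer: ......
......
......
......
..####
..####

Derivation:
Click 1 (5,3) count=0: revealed 8 new [(4,2) (4,3) (4,4) (4,5) (5,2) (5,3) (5,4) (5,5)] -> total=8
Click 2 (4,2) count=2: revealed 0 new [(none)] -> total=8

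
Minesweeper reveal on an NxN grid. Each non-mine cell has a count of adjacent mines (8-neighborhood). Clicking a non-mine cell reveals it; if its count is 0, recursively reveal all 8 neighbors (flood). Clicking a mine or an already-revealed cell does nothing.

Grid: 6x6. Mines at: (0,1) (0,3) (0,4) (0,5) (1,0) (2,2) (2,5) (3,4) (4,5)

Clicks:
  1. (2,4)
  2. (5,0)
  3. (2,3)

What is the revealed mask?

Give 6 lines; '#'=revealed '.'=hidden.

Answer: ......
......
##.##.
####..
#####.
#####.

Derivation:
Click 1 (2,4) count=2: revealed 1 new [(2,4)] -> total=1
Click 2 (5,0) count=0: revealed 16 new [(2,0) (2,1) (3,0) (3,1) (3,2) (3,3) (4,0) (4,1) (4,2) (4,3) (4,4) (5,0) (5,1) (5,2) (5,3) (5,4)] -> total=17
Click 3 (2,3) count=2: revealed 1 new [(2,3)] -> total=18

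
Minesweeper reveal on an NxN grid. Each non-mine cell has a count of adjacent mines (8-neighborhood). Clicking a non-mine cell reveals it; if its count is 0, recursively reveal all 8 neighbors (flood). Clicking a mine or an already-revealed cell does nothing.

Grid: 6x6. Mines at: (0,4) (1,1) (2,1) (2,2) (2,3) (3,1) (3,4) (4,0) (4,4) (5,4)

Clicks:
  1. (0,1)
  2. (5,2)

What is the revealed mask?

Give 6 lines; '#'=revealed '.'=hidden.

Click 1 (0,1) count=1: revealed 1 new [(0,1)] -> total=1
Click 2 (5,2) count=0: revealed 6 new [(4,1) (4,2) (4,3) (5,1) (5,2) (5,3)] -> total=7

Answer: .#....
......
......
......
.###..
.###..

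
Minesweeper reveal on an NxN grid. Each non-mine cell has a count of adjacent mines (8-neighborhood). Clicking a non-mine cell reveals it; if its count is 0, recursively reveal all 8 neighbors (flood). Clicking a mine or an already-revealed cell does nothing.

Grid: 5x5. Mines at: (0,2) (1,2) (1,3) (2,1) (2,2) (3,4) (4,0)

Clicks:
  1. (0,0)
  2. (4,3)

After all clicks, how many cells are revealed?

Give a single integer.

Click 1 (0,0) count=0: revealed 4 new [(0,0) (0,1) (1,0) (1,1)] -> total=4
Click 2 (4,3) count=1: revealed 1 new [(4,3)] -> total=5

Answer: 5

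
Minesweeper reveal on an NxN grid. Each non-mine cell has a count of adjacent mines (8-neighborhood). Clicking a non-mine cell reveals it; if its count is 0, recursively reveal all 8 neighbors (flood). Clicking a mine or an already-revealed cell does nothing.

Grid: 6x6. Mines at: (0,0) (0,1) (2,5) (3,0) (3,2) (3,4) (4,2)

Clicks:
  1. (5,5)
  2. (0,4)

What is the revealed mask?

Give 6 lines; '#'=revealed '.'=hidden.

Click 1 (5,5) count=0: revealed 6 new [(4,3) (4,4) (4,5) (5,3) (5,4) (5,5)] -> total=6
Click 2 (0,4) count=0: revealed 11 new [(0,2) (0,3) (0,4) (0,5) (1,2) (1,3) (1,4) (1,5) (2,2) (2,3) (2,4)] -> total=17

Answer: ..####
..####
..###.
......
...###
...###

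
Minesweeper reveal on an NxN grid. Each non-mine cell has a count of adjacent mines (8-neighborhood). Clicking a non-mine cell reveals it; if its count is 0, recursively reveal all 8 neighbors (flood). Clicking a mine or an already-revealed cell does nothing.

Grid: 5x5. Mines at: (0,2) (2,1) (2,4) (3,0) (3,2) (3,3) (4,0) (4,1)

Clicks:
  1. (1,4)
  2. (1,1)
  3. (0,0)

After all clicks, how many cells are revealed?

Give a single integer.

Click 1 (1,4) count=1: revealed 1 new [(1,4)] -> total=1
Click 2 (1,1) count=2: revealed 1 new [(1,1)] -> total=2
Click 3 (0,0) count=0: revealed 3 new [(0,0) (0,1) (1,0)] -> total=5

Answer: 5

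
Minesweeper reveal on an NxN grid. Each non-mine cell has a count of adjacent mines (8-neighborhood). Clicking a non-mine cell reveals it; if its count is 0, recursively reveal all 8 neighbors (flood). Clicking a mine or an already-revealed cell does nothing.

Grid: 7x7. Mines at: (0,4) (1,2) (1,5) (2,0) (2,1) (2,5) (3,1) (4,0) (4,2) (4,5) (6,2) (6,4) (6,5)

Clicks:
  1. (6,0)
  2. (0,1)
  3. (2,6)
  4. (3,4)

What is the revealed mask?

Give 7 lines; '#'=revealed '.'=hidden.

Click 1 (6,0) count=0: revealed 4 new [(5,0) (5,1) (6,0) (6,1)] -> total=4
Click 2 (0,1) count=1: revealed 1 new [(0,1)] -> total=5
Click 3 (2,6) count=2: revealed 1 new [(2,6)] -> total=6
Click 4 (3,4) count=2: revealed 1 new [(3,4)] -> total=7

Answer: .#.....
.......
......#
....#..
.......
##.....
##.....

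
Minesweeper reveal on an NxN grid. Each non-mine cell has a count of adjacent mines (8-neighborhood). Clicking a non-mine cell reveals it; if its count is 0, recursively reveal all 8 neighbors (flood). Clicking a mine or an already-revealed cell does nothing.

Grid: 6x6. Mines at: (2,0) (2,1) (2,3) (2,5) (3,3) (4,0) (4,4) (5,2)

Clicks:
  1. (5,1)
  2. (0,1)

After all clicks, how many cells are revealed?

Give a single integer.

Click 1 (5,1) count=2: revealed 1 new [(5,1)] -> total=1
Click 2 (0,1) count=0: revealed 12 new [(0,0) (0,1) (0,2) (0,3) (0,4) (0,5) (1,0) (1,1) (1,2) (1,3) (1,4) (1,5)] -> total=13

Answer: 13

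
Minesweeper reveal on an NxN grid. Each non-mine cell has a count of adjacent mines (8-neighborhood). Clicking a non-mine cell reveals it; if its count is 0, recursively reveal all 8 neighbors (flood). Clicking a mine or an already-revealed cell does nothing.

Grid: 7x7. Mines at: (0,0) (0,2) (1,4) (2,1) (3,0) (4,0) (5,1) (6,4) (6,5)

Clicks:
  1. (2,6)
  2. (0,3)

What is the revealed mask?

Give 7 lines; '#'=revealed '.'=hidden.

Click 1 (2,6) count=0: revealed 24 new [(0,5) (0,6) (1,5) (1,6) (2,2) (2,3) (2,4) (2,5) (2,6) (3,2) (3,3) (3,4) (3,5) (3,6) (4,2) (4,3) (4,4) (4,5) (4,6) (5,2) (5,3) (5,4) (5,5) (5,6)] -> total=24
Click 2 (0,3) count=2: revealed 1 new [(0,3)] -> total=25

Answer: ...#.##
.....##
..#####
..#####
..#####
..#####
.......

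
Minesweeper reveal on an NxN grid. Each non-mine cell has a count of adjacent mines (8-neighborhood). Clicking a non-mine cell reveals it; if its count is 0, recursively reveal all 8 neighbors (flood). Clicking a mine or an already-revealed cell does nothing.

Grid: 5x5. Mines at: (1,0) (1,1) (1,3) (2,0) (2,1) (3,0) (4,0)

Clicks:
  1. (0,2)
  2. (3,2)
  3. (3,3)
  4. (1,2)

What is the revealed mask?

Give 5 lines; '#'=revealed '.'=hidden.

Answer: ..#..
..#..
..###
.####
.####

Derivation:
Click 1 (0,2) count=2: revealed 1 new [(0,2)] -> total=1
Click 2 (3,2) count=1: revealed 1 new [(3,2)] -> total=2
Click 3 (3,3) count=0: revealed 10 new [(2,2) (2,3) (2,4) (3,1) (3,3) (3,4) (4,1) (4,2) (4,3) (4,4)] -> total=12
Click 4 (1,2) count=3: revealed 1 new [(1,2)] -> total=13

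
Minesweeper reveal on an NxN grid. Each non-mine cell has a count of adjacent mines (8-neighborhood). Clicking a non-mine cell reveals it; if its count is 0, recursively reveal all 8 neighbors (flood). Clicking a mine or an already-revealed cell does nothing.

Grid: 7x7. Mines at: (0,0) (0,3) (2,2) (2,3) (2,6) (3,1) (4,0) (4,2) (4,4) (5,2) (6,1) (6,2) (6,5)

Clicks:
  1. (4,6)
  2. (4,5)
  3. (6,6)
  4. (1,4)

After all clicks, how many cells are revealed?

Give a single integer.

Click 1 (4,6) count=0: revealed 6 new [(3,5) (3,6) (4,5) (4,6) (5,5) (5,6)] -> total=6
Click 2 (4,5) count=1: revealed 0 new [(none)] -> total=6
Click 3 (6,6) count=1: revealed 1 new [(6,6)] -> total=7
Click 4 (1,4) count=2: revealed 1 new [(1,4)] -> total=8

Answer: 8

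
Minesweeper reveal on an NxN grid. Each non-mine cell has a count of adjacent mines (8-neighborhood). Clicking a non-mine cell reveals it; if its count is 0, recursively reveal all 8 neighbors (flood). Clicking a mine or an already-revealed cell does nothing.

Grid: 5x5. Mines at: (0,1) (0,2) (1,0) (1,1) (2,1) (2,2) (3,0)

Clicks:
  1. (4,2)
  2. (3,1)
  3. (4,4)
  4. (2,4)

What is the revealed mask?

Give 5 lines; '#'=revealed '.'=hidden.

Click 1 (4,2) count=0: revealed 14 new [(0,3) (0,4) (1,3) (1,4) (2,3) (2,4) (3,1) (3,2) (3,3) (3,4) (4,1) (4,2) (4,3) (4,4)] -> total=14
Click 2 (3,1) count=3: revealed 0 new [(none)] -> total=14
Click 3 (4,4) count=0: revealed 0 new [(none)] -> total=14
Click 4 (2,4) count=0: revealed 0 new [(none)] -> total=14

Answer: ...##
...##
...##
.####
.####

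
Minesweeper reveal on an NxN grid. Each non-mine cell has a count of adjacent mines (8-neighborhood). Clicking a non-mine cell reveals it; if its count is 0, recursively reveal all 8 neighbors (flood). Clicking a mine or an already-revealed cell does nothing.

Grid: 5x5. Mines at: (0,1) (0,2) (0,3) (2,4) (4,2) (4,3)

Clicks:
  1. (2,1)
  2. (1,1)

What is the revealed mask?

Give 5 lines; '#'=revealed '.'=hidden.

Answer: .....
####.
####.
####.
##...

Derivation:
Click 1 (2,1) count=0: revealed 14 new [(1,0) (1,1) (1,2) (1,3) (2,0) (2,1) (2,2) (2,3) (3,0) (3,1) (3,2) (3,3) (4,0) (4,1)] -> total=14
Click 2 (1,1) count=2: revealed 0 new [(none)] -> total=14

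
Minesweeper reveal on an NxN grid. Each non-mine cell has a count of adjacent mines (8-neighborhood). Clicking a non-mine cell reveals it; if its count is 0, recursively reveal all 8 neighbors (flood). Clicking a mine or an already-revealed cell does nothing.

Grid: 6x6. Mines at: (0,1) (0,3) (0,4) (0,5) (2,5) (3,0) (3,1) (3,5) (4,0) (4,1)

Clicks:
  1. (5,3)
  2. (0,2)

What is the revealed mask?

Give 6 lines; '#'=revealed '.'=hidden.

Click 1 (5,3) count=0: revealed 17 new [(1,2) (1,3) (1,4) (2,2) (2,3) (2,4) (3,2) (3,3) (3,4) (4,2) (4,3) (4,4) (4,5) (5,2) (5,3) (5,4) (5,5)] -> total=17
Click 2 (0,2) count=2: revealed 1 new [(0,2)] -> total=18

Answer: ..#...
..###.
..###.
..###.
..####
..####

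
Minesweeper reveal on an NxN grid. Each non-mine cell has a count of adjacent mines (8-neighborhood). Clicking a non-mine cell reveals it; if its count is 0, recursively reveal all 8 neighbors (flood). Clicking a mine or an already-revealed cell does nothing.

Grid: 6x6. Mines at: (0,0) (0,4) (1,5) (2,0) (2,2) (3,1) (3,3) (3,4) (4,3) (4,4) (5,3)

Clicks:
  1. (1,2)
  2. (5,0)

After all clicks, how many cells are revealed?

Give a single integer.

Click 1 (1,2) count=1: revealed 1 new [(1,2)] -> total=1
Click 2 (5,0) count=0: revealed 6 new [(4,0) (4,1) (4,2) (5,0) (5,1) (5,2)] -> total=7

Answer: 7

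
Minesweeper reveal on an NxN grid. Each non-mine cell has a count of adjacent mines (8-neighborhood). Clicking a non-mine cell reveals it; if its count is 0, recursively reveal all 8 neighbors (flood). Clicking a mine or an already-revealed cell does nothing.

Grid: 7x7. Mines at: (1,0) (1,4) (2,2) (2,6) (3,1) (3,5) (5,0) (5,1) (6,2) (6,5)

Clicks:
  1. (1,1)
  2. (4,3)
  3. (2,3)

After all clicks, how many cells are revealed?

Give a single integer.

Answer: 11

Derivation:
Click 1 (1,1) count=2: revealed 1 new [(1,1)] -> total=1
Click 2 (4,3) count=0: revealed 9 new [(3,2) (3,3) (3,4) (4,2) (4,3) (4,4) (5,2) (5,3) (5,4)] -> total=10
Click 3 (2,3) count=2: revealed 1 new [(2,3)] -> total=11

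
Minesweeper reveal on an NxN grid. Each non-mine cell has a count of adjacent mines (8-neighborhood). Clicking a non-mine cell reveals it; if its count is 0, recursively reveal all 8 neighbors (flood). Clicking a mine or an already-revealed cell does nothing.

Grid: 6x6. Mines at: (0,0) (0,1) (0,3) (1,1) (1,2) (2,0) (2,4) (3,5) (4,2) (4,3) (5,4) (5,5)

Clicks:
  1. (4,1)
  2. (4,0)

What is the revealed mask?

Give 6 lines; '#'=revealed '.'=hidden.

Click 1 (4,1) count=1: revealed 1 new [(4,1)] -> total=1
Click 2 (4,0) count=0: revealed 5 new [(3,0) (3,1) (4,0) (5,0) (5,1)] -> total=6

Answer: ......
......
......
##....
##....
##....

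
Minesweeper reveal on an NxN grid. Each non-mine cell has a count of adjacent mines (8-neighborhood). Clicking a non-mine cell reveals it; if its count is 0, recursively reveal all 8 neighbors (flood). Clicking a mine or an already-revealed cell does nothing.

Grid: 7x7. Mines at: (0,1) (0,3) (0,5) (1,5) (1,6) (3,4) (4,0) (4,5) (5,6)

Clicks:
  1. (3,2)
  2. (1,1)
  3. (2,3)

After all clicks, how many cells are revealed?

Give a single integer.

Click 1 (3,2) count=0: revealed 28 new [(1,0) (1,1) (1,2) (1,3) (2,0) (2,1) (2,2) (2,3) (3,0) (3,1) (3,2) (3,3) (4,1) (4,2) (4,3) (4,4) (5,0) (5,1) (5,2) (5,3) (5,4) (5,5) (6,0) (6,1) (6,2) (6,3) (6,4) (6,5)] -> total=28
Click 2 (1,1) count=1: revealed 0 new [(none)] -> total=28
Click 3 (2,3) count=1: revealed 0 new [(none)] -> total=28

Answer: 28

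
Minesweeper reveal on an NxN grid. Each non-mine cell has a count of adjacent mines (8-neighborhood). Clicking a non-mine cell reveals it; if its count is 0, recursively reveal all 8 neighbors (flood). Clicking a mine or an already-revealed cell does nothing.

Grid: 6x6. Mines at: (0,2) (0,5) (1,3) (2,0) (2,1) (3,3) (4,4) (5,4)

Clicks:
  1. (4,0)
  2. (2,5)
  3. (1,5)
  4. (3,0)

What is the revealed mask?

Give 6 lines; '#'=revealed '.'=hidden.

Answer: ......
....##
....##
###.##
####..
####..

Derivation:
Click 1 (4,0) count=0: revealed 11 new [(3,0) (3,1) (3,2) (4,0) (4,1) (4,2) (4,3) (5,0) (5,1) (5,2) (5,3)] -> total=11
Click 2 (2,5) count=0: revealed 6 new [(1,4) (1,5) (2,4) (2,5) (3,4) (3,5)] -> total=17
Click 3 (1,5) count=1: revealed 0 new [(none)] -> total=17
Click 4 (3,0) count=2: revealed 0 new [(none)] -> total=17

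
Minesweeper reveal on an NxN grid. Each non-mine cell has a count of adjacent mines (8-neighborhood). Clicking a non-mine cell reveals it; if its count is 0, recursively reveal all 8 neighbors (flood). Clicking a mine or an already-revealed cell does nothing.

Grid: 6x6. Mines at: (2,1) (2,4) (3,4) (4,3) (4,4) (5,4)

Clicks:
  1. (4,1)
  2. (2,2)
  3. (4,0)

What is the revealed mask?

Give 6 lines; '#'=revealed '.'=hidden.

Answer: ......
......
..#...
###...
###...
###...

Derivation:
Click 1 (4,1) count=0: revealed 9 new [(3,0) (3,1) (3,2) (4,0) (4,1) (4,2) (5,0) (5,1) (5,2)] -> total=9
Click 2 (2,2) count=1: revealed 1 new [(2,2)] -> total=10
Click 3 (4,0) count=0: revealed 0 new [(none)] -> total=10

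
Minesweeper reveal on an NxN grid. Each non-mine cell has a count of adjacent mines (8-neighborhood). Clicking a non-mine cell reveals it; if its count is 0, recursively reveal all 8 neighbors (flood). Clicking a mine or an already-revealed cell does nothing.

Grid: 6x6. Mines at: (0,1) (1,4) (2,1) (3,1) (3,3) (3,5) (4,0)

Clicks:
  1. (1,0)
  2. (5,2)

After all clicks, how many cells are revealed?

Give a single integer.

Answer: 11

Derivation:
Click 1 (1,0) count=2: revealed 1 new [(1,0)] -> total=1
Click 2 (5,2) count=0: revealed 10 new [(4,1) (4,2) (4,3) (4,4) (4,5) (5,1) (5,2) (5,3) (5,4) (5,5)] -> total=11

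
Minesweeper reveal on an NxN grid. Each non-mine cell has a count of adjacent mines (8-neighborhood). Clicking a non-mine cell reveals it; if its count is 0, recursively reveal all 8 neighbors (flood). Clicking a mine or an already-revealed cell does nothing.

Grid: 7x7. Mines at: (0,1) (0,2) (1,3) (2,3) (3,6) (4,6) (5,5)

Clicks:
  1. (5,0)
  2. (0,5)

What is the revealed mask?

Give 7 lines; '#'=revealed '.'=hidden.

Answer: ....###
###.###
###.###
#####..
#####..
#####..
#####..

Derivation:
Click 1 (5,0) count=0: revealed 26 new [(1,0) (1,1) (1,2) (2,0) (2,1) (2,2) (3,0) (3,1) (3,2) (3,3) (3,4) (4,0) (4,1) (4,2) (4,3) (4,4) (5,0) (5,1) (5,2) (5,3) (5,4) (6,0) (6,1) (6,2) (6,3) (6,4)] -> total=26
Click 2 (0,5) count=0: revealed 9 new [(0,4) (0,5) (0,6) (1,4) (1,5) (1,6) (2,4) (2,5) (2,6)] -> total=35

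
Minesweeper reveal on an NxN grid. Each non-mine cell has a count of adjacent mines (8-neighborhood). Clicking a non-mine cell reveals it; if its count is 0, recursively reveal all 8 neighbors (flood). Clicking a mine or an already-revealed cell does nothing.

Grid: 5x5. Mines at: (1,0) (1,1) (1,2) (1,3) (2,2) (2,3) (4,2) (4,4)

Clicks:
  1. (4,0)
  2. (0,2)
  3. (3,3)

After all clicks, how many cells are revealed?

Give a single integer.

Answer: 8

Derivation:
Click 1 (4,0) count=0: revealed 6 new [(2,0) (2,1) (3,0) (3,1) (4,0) (4,1)] -> total=6
Click 2 (0,2) count=3: revealed 1 new [(0,2)] -> total=7
Click 3 (3,3) count=4: revealed 1 new [(3,3)] -> total=8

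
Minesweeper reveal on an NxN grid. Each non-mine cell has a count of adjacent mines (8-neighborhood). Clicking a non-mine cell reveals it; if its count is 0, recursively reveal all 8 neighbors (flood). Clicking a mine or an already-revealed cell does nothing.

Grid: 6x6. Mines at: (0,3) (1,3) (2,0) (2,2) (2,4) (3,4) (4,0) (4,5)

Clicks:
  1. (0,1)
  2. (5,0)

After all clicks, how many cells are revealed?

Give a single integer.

Answer: 7

Derivation:
Click 1 (0,1) count=0: revealed 6 new [(0,0) (0,1) (0,2) (1,0) (1,1) (1,2)] -> total=6
Click 2 (5,0) count=1: revealed 1 new [(5,0)] -> total=7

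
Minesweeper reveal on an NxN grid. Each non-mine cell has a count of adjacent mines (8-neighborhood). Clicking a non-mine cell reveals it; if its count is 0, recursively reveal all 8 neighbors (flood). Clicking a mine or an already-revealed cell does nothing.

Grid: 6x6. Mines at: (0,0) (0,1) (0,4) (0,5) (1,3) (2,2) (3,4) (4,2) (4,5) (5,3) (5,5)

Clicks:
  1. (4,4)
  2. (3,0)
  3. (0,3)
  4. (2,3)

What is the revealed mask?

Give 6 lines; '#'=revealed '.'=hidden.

Click 1 (4,4) count=4: revealed 1 new [(4,4)] -> total=1
Click 2 (3,0) count=0: revealed 10 new [(1,0) (1,1) (2,0) (2,1) (3,0) (3,1) (4,0) (4,1) (5,0) (5,1)] -> total=11
Click 3 (0,3) count=2: revealed 1 new [(0,3)] -> total=12
Click 4 (2,3) count=3: revealed 1 new [(2,3)] -> total=13

Answer: ...#..
##....
##.#..
##....
##..#.
##....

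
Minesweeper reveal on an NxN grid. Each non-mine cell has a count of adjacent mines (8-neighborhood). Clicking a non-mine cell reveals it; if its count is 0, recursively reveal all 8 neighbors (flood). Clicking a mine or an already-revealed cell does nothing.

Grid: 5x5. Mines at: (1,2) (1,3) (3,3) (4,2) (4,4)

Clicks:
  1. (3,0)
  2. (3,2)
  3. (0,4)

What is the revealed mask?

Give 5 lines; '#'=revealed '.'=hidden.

Answer: ##..#
##...
##...
###..
##...

Derivation:
Click 1 (3,0) count=0: revealed 10 new [(0,0) (0,1) (1,0) (1,1) (2,0) (2,1) (3,0) (3,1) (4,0) (4,1)] -> total=10
Click 2 (3,2) count=2: revealed 1 new [(3,2)] -> total=11
Click 3 (0,4) count=1: revealed 1 new [(0,4)] -> total=12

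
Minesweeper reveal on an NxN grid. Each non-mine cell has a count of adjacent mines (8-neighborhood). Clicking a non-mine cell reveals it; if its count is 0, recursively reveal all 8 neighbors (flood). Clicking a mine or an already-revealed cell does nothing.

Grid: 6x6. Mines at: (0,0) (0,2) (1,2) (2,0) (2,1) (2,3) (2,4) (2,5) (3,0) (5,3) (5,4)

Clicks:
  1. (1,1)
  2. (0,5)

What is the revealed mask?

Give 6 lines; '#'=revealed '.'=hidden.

Answer: ...###
.#.###
......
......
......
......

Derivation:
Click 1 (1,1) count=5: revealed 1 new [(1,1)] -> total=1
Click 2 (0,5) count=0: revealed 6 new [(0,3) (0,4) (0,5) (1,3) (1,4) (1,5)] -> total=7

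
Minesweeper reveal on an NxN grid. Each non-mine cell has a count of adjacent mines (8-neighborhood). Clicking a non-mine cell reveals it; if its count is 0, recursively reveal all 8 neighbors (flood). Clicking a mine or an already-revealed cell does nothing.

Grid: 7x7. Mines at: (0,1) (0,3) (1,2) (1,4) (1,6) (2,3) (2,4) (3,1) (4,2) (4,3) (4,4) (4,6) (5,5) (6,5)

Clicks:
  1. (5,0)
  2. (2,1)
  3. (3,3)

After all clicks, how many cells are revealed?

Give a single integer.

Click 1 (5,0) count=0: revealed 12 new [(4,0) (4,1) (5,0) (5,1) (5,2) (5,3) (5,4) (6,0) (6,1) (6,2) (6,3) (6,4)] -> total=12
Click 2 (2,1) count=2: revealed 1 new [(2,1)] -> total=13
Click 3 (3,3) count=5: revealed 1 new [(3,3)] -> total=14

Answer: 14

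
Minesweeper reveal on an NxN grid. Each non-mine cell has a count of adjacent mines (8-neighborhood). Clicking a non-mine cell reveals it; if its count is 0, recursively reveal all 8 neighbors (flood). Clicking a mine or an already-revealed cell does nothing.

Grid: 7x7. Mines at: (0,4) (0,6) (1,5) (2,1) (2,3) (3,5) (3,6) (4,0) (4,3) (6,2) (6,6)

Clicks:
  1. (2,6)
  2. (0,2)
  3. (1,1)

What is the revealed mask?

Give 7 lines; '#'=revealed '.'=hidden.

Click 1 (2,6) count=3: revealed 1 new [(2,6)] -> total=1
Click 2 (0,2) count=0: revealed 8 new [(0,0) (0,1) (0,2) (0,3) (1,0) (1,1) (1,2) (1,3)] -> total=9
Click 3 (1,1) count=1: revealed 0 new [(none)] -> total=9

Answer: ####...
####...
......#
.......
.......
.......
.......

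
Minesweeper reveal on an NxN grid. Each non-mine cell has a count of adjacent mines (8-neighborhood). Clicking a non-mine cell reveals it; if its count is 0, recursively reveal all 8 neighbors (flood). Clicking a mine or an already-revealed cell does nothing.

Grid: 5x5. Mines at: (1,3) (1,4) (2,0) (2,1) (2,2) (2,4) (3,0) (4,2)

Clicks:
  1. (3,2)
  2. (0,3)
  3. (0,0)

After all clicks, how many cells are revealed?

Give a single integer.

Click 1 (3,2) count=3: revealed 1 new [(3,2)] -> total=1
Click 2 (0,3) count=2: revealed 1 new [(0,3)] -> total=2
Click 3 (0,0) count=0: revealed 6 new [(0,0) (0,1) (0,2) (1,0) (1,1) (1,2)] -> total=8

Answer: 8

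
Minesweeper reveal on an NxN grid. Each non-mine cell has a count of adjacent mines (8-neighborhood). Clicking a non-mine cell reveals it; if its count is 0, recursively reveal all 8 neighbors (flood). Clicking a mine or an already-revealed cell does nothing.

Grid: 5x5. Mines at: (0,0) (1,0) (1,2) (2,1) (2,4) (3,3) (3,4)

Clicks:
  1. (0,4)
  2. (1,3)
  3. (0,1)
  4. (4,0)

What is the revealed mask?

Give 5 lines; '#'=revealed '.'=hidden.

Click 1 (0,4) count=0: revealed 4 new [(0,3) (0,4) (1,3) (1,4)] -> total=4
Click 2 (1,3) count=2: revealed 0 new [(none)] -> total=4
Click 3 (0,1) count=3: revealed 1 new [(0,1)] -> total=5
Click 4 (4,0) count=0: revealed 6 new [(3,0) (3,1) (3,2) (4,0) (4,1) (4,2)] -> total=11

Answer: .#.##
...##
.....
###..
###..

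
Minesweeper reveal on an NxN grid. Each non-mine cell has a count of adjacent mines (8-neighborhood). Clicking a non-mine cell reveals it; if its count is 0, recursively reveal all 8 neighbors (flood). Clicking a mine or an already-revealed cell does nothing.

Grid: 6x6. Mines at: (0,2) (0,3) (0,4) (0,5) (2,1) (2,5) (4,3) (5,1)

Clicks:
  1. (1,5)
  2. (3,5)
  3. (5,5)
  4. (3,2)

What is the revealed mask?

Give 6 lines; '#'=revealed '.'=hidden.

Click 1 (1,5) count=3: revealed 1 new [(1,5)] -> total=1
Click 2 (3,5) count=1: revealed 1 new [(3,5)] -> total=2
Click 3 (5,5) count=0: revealed 5 new [(3,4) (4,4) (4,5) (5,4) (5,5)] -> total=7
Click 4 (3,2) count=2: revealed 1 new [(3,2)] -> total=8

Answer: ......
.....#
......
..#.##
....##
....##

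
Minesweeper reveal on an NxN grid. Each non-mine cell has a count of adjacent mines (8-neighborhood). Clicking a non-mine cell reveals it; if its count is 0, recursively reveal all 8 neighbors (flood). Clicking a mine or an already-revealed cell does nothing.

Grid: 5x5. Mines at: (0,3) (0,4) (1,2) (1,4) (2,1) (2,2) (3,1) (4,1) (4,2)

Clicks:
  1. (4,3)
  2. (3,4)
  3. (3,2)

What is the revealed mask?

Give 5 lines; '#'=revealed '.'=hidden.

Answer: .....
.....
...##
..###
...##

Derivation:
Click 1 (4,3) count=1: revealed 1 new [(4,3)] -> total=1
Click 2 (3,4) count=0: revealed 5 new [(2,3) (2,4) (3,3) (3,4) (4,4)] -> total=6
Click 3 (3,2) count=5: revealed 1 new [(3,2)] -> total=7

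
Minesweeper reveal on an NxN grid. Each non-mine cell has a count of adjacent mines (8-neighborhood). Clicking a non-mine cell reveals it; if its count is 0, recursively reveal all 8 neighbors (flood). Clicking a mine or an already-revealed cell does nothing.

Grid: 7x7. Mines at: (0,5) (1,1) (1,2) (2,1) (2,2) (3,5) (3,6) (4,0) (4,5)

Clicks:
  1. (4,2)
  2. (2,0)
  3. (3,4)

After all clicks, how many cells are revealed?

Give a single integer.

Click 1 (4,2) count=0: revealed 22 new [(3,1) (3,2) (3,3) (3,4) (4,1) (4,2) (4,3) (4,4) (5,0) (5,1) (5,2) (5,3) (5,4) (5,5) (5,6) (6,0) (6,1) (6,2) (6,3) (6,4) (6,5) (6,6)] -> total=22
Click 2 (2,0) count=2: revealed 1 new [(2,0)] -> total=23
Click 3 (3,4) count=2: revealed 0 new [(none)] -> total=23

Answer: 23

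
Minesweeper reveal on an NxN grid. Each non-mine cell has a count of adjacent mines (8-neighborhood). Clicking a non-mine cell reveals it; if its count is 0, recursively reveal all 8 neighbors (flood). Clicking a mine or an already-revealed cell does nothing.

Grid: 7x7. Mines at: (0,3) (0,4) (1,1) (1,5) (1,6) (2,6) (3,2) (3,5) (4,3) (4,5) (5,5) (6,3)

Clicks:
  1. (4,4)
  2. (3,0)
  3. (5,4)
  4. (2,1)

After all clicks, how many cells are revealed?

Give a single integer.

Answer: 15

Derivation:
Click 1 (4,4) count=4: revealed 1 new [(4,4)] -> total=1
Click 2 (3,0) count=0: revealed 13 new [(2,0) (2,1) (3,0) (3,1) (4,0) (4,1) (4,2) (5,0) (5,1) (5,2) (6,0) (6,1) (6,2)] -> total=14
Click 3 (5,4) count=4: revealed 1 new [(5,4)] -> total=15
Click 4 (2,1) count=2: revealed 0 new [(none)] -> total=15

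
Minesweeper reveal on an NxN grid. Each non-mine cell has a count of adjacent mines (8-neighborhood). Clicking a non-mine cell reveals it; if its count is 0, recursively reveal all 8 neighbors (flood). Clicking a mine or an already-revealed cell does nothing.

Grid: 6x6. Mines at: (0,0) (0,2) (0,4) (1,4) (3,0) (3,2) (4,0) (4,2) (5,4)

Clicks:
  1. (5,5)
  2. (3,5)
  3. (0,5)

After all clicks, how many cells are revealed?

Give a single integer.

Click 1 (5,5) count=1: revealed 1 new [(5,5)] -> total=1
Click 2 (3,5) count=0: revealed 9 new [(2,3) (2,4) (2,5) (3,3) (3,4) (3,5) (4,3) (4,4) (4,5)] -> total=10
Click 3 (0,5) count=2: revealed 1 new [(0,5)] -> total=11

Answer: 11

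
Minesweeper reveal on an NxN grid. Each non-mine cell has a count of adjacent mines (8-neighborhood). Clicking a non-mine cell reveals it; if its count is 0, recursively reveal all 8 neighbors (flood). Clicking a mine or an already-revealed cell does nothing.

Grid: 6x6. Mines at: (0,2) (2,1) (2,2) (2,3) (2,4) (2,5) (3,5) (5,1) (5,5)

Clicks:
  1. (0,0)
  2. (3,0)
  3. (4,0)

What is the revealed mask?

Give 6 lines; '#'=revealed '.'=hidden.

Click 1 (0,0) count=0: revealed 4 new [(0,0) (0,1) (1,0) (1,1)] -> total=4
Click 2 (3,0) count=1: revealed 1 new [(3,0)] -> total=5
Click 3 (4,0) count=1: revealed 1 new [(4,0)] -> total=6

Answer: ##....
##....
......
#.....
#.....
......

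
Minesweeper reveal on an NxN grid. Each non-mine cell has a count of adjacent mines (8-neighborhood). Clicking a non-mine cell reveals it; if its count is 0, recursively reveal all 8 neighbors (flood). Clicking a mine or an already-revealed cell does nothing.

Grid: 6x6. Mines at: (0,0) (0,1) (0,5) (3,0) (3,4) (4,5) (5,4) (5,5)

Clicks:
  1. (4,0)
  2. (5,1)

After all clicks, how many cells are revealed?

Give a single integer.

Answer: 22

Derivation:
Click 1 (4,0) count=1: revealed 1 new [(4,0)] -> total=1
Click 2 (5,1) count=0: revealed 21 new [(0,2) (0,3) (0,4) (1,1) (1,2) (1,3) (1,4) (2,1) (2,2) (2,3) (2,4) (3,1) (3,2) (3,3) (4,1) (4,2) (4,3) (5,0) (5,1) (5,2) (5,3)] -> total=22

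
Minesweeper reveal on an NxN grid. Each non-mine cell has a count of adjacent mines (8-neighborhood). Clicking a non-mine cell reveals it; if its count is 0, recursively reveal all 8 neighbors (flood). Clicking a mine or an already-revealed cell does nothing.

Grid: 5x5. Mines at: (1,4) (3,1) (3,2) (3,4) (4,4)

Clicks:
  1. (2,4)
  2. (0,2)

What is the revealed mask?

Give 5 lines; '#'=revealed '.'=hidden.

Click 1 (2,4) count=2: revealed 1 new [(2,4)] -> total=1
Click 2 (0,2) count=0: revealed 12 new [(0,0) (0,1) (0,2) (0,3) (1,0) (1,1) (1,2) (1,3) (2,0) (2,1) (2,2) (2,3)] -> total=13

Answer: ####.
####.
#####
.....
.....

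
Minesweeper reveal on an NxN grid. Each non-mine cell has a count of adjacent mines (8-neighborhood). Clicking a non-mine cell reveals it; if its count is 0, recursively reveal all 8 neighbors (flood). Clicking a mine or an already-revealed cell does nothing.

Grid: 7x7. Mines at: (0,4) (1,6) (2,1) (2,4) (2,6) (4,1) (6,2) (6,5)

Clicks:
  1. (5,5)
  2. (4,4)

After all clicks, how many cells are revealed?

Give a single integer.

Answer: 15

Derivation:
Click 1 (5,5) count=1: revealed 1 new [(5,5)] -> total=1
Click 2 (4,4) count=0: revealed 14 new [(3,2) (3,3) (3,4) (3,5) (3,6) (4,2) (4,3) (4,4) (4,5) (4,6) (5,2) (5,3) (5,4) (5,6)] -> total=15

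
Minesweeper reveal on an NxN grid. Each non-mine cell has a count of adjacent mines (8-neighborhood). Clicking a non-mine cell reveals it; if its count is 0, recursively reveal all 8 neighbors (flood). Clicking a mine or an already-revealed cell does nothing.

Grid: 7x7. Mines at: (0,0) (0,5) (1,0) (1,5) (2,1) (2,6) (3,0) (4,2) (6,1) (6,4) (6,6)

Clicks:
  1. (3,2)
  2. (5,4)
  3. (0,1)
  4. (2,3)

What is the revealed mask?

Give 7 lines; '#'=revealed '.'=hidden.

Answer: .####..
.####..
..####.
..#####
...####
...####
.......

Derivation:
Click 1 (3,2) count=2: revealed 1 new [(3,2)] -> total=1
Click 2 (5,4) count=1: revealed 1 new [(5,4)] -> total=2
Click 3 (0,1) count=2: revealed 1 new [(0,1)] -> total=3
Click 4 (2,3) count=0: revealed 22 new [(0,2) (0,3) (0,4) (1,1) (1,2) (1,3) (1,4) (2,2) (2,3) (2,4) (2,5) (3,3) (3,4) (3,5) (3,6) (4,3) (4,4) (4,5) (4,6) (5,3) (5,5) (5,6)] -> total=25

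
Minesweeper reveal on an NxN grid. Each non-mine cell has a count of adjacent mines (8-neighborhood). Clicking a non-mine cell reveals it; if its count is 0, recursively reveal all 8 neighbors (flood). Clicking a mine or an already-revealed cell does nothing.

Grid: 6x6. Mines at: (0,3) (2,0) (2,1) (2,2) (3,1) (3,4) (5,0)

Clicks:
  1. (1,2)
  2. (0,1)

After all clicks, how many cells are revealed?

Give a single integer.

Answer: 6

Derivation:
Click 1 (1,2) count=3: revealed 1 new [(1,2)] -> total=1
Click 2 (0,1) count=0: revealed 5 new [(0,0) (0,1) (0,2) (1,0) (1,1)] -> total=6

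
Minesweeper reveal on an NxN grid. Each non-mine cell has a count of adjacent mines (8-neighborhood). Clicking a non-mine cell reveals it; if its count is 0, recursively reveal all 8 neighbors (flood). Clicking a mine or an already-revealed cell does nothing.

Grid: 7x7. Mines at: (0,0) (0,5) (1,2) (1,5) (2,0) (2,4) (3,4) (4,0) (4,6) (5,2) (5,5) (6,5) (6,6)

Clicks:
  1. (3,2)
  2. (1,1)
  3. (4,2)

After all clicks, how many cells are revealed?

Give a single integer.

Click 1 (3,2) count=0: revealed 9 new [(2,1) (2,2) (2,3) (3,1) (3,2) (3,3) (4,1) (4,2) (4,3)] -> total=9
Click 2 (1,1) count=3: revealed 1 new [(1,1)] -> total=10
Click 3 (4,2) count=1: revealed 0 new [(none)] -> total=10

Answer: 10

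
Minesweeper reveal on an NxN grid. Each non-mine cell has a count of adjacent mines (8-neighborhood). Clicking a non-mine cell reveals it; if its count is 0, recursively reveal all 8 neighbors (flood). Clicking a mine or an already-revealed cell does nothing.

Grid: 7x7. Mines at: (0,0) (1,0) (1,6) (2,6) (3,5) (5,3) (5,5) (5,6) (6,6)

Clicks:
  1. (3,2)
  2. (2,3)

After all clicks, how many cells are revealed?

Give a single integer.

Answer: 32

Derivation:
Click 1 (3,2) count=0: revealed 32 new [(0,1) (0,2) (0,3) (0,4) (0,5) (1,1) (1,2) (1,3) (1,4) (1,5) (2,0) (2,1) (2,2) (2,3) (2,4) (2,5) (3,0) (3,1) (3,2) (3,3) (3,4) (4,0) (4,1) (4,2) (4,3) (4,4) (5,0) (5,1) (5,2) (6,0) (6,1) (6,2)] -> total=32
Click 2 (2,3) count=0: revealed 0 new [(none)] -> total=32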